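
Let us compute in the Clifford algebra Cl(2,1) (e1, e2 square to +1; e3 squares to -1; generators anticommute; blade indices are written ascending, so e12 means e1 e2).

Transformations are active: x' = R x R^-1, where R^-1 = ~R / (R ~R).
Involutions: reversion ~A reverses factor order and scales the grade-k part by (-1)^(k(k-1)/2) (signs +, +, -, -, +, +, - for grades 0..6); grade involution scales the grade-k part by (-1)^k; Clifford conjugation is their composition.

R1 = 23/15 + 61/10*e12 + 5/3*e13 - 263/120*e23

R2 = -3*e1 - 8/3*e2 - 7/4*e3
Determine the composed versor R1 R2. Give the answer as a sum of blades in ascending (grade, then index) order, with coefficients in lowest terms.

Distribute over the terms of R2 (each basis-blade product reordered to ascending indices, repeated generators contracted through their squares):
R1 (-3*e1) = -23/5*e1 + 183/10*e2 + 5*e3 + 263/40*e123
R1 (-8/3*e2) = -244/15*e1 - 184/45*e2 - 263/45*e3 + 40/9*e123
R1 (-7/4*e3) = 35/12*e1 - 1841/480*e2 - 161/60*e3 - 427/40*e123
Summing the partial products and collecting blades:
Answer: -359/20*e1 + 14941/1440*e2 - 127/36*e3 + 31/90*e123


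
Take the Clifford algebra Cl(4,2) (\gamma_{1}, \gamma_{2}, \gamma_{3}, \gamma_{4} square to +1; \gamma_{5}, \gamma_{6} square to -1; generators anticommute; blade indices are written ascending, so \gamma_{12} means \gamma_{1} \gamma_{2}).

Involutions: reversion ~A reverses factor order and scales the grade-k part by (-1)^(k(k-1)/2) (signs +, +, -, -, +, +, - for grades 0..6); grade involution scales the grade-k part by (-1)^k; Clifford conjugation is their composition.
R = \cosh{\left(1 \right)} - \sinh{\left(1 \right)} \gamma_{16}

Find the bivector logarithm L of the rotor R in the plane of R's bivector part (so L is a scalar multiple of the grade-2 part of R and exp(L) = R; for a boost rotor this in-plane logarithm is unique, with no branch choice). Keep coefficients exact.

The scalar part of R is \cosh{\left(1 \right)}, which fixes the rapidity magnitude through cosh (cosh is even, so it cannot fix the sign — the bivector part carries that); dividing the bivector part by sinh of the rapidity gives the plane, and L = rapidity * plane, where the joint sign ambiguity of (rapidity, plane) cancels in the product.
Concretely: cosh(rapidity) = \cosh{\left(1 \right)} gives rapidity = ±1, and since rapidity/sinh(rapidity) is even the sign is immaterial: L = (rapidity/sinh(rapidity)) * <R>_2 = (\frac{1}{\sinh{\left(1 \right)}}) * <R>_2.
Answer: -\gamma_{16}


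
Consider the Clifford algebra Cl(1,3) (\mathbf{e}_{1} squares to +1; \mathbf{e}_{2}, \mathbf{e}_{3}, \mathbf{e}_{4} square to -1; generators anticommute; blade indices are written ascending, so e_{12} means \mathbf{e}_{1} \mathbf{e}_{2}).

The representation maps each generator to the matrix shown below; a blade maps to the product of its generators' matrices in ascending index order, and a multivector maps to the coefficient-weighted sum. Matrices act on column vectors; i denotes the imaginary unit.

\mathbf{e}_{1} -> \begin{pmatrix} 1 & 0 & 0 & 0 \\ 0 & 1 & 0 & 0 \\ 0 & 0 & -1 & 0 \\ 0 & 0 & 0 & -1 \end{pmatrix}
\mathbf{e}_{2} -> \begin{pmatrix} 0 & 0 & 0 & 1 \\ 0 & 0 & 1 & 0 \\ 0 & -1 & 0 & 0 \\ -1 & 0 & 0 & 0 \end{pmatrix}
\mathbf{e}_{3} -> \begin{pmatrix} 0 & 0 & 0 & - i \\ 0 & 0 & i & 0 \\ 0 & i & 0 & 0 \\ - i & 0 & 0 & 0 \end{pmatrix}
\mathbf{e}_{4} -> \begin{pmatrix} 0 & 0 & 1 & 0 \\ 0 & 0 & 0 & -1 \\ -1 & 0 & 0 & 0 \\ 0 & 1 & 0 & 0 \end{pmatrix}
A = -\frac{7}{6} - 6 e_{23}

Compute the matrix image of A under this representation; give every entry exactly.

Bivector images (products of the table entries): rho(e_{23}) = rho(\mathbf{e}_{2})rho(\mathbf{e}_{3}) = \begin{pmatrix} - i & 0 & 0 & 0 \\ 0 & i & 0 & 0 \\ 0 & 0 & - i & 0 \\ 0 & 0 & 0 & i \end{pmatrix}.
M = (-\frac{7}{6})*1 + (-6)*rho(e_{23}), summed entrywise (1 is the identity matrix):
Answer: \begin{pmatrix} - \frac{7}{6} + 6 i & 0 & 0 & 0 \\ 0 & - \frac{7}{6} - 6 i & 0 & 0 \\ 0 & 0 & - \frac{7}{6} + 6 i & 0 \\ 0 & 0 & 0 & - \frac{7}{6} - 6 i \end{pmatrix}


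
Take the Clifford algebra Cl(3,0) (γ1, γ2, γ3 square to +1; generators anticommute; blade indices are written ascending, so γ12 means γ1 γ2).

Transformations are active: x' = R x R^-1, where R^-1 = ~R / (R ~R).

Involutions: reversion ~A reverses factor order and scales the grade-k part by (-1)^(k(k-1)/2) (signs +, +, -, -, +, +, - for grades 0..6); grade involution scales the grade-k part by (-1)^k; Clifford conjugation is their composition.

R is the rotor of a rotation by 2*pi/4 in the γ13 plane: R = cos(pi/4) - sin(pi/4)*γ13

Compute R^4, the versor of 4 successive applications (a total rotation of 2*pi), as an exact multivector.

Because a rotor carries half the rotation angle, composing 4 copies of this γ13-plane rotor multiplies the phase: 4*(pi/4) = pi, hence R^4 = cos(pi) - sin(pi)*γ13.
cos(pi) = -1 and sin(pi) = 0, so R^4 = -1. The total rotation 2*pi is 1 full turn, so every vector returns to itself, yet the rotor is -1, on the OTHER sheet of the double cover (an odd number of 2*pi turns).
Answer: -1


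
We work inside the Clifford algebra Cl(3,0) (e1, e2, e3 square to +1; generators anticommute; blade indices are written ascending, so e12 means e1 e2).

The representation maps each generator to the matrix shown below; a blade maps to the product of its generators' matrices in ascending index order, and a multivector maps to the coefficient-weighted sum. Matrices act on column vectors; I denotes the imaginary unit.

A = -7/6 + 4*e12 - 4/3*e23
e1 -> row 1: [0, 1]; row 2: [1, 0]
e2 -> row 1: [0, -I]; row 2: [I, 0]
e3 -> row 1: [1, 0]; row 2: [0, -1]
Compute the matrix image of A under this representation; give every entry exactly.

Bivector images (products of the table entries): rho(e12) = rho(e1)rho(e2) = row 1: [I, 0]; row 2: [0, -I]; rho(e23) = rho(e2)rho(e3) = row 1: [0, I]; row 2: [I, 0].
M = (-7/6)*1 + (4)*rho(e12) + (-4/3)*rho(e23), summed entrywise (1 is the identity matrix):
Answer: row 1: [-7/6 + 4*I, -4*I/3]; row 2: [-4*I/3, -7/6 - 4*I]


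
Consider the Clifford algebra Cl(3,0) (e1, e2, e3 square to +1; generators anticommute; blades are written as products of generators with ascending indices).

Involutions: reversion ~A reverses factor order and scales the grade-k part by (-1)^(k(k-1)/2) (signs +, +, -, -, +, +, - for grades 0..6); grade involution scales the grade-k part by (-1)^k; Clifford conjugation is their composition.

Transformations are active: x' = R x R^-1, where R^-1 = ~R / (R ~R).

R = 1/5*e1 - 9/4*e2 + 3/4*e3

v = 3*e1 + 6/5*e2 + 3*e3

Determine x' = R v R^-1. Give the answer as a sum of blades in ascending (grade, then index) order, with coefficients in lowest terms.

~R = 1/5*e1 - 9/4*e2 + 3/4*e3, and R ~R = 1133/200, so R^-1 = ~R / (1133/200).
R v = 3/20 + 699/100*e1 e2 - 33/20*e1 e3 - 153/20*e2 e3
Answer: -3387/1133*e1 - 7473/5665*e2 - 3354/1133*e3


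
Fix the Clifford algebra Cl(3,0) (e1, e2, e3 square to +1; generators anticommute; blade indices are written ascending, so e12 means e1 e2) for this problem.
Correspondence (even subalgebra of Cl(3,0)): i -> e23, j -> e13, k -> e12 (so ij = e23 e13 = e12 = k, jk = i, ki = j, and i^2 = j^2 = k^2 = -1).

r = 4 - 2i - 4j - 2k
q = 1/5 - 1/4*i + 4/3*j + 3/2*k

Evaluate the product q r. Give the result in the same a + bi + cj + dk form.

In blades: q = 1/5 + 3/2*e12 + 4/3*e13 - 1/4*e23, r = 4 - 2*e12 - 4*e13 - 2*e23.
Distribute q over r term by term (generator squares from the signature, products reordered to ascending indices): (1/5)*r = 4/5 - 2/5*e12 - 4/5*e13 - 2/5*e23; (3/2*e12)*r = 3 + 6*e12 - 3*e13 + 6*e23; (4/3*e13)*r = 16/3 + 8/3*e12 + 16/3*e13 - 8/3*e23; (-1/4*e23)*r = -1/2 + e12 - 1/2*e13 - e23.
Sum: 259/30 + 139/15*e12 + 31/30*e13 + 29/15*e23; translating back through the correspondence:
Answer: 259/30 + 29/15*i + 31/30*j + 139/15*k


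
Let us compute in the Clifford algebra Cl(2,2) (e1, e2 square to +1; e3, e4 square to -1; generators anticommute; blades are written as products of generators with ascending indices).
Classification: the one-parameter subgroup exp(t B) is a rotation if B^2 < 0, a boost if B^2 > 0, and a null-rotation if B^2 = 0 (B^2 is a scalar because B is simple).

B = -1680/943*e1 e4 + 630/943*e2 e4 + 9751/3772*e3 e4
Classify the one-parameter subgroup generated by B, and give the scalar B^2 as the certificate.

B^2 term by term: the squares give (-1680/943)^2*(e1 e4)^2 + (630/943)^2*(e2 e4)^2 + (9751/3772)^2*(e3 e4)^2 = 2822400/889249*(+1) + 396900/889249*(+1) + 95082001/14227984*(-1) = -49/16 (each basis 2-blade squares to minus the product of its generators' squares); cross terms between blades sharing an index anticommute and cancel. So B^2 = -49/16.
Answer: rotation, certificate B^2 = -49/16. The scalar -49/16 is the complete invariant here: its sign names the subgroup type.


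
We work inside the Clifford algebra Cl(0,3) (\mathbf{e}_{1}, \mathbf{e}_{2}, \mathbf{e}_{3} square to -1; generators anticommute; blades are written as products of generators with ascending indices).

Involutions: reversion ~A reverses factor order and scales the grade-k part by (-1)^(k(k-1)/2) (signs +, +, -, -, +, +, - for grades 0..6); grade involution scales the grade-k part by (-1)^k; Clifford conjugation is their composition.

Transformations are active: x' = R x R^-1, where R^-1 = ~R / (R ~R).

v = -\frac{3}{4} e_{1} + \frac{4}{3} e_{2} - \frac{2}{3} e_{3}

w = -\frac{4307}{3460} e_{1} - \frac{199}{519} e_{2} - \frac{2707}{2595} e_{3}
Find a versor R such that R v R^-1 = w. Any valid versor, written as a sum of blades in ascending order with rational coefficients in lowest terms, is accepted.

Key observation: q(v) = q(w) = -\frac{401}{144} (sandwiches preserve the norm), so R = v + w = -\frac{3451}{1730} e_{1} + \frac{493}{519} e_{2} - \frac{1479}{865} e_{3} works whenever it is invertible — the component of v along it is kept and (v - w)/2 reverses, sending v to w.
Answer: -\frac{3451}{1730} e_{1} + \frac{493}{519} e_{2} - \frac{1479}{865} e_{3}


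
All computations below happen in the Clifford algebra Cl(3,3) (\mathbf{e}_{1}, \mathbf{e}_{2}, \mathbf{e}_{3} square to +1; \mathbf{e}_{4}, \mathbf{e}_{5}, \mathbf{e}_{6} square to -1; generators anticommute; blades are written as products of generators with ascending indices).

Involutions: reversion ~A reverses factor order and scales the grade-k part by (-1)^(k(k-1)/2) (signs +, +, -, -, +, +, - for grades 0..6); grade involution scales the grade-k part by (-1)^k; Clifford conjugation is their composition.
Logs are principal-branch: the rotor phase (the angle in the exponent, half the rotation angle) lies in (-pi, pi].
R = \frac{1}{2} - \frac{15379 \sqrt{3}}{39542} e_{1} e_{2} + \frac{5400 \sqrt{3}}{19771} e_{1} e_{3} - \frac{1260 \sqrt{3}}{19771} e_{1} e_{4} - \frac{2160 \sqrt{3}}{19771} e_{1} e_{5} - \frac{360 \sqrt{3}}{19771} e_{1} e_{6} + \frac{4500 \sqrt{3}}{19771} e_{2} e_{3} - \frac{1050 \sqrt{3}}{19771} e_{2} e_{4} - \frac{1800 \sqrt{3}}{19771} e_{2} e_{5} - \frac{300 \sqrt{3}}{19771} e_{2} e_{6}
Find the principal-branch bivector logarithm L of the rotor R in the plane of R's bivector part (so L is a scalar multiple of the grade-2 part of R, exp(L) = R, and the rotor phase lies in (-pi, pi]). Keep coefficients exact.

The scalar part of R is \frac{1}{2}, which pins the rotor phase on the principal branch; dividing the bivector part by the sine of that phase recovers the unit plane, and L is the phase times that plane.
Concretely: cos(phase) = \frac{1}{2} gives phase = ±\frac{\pi}{3}, and since phase/sin(phase) is even the sign is immaterial: L = (phase/sin(phase)) * <R>_2 = (\frac{2 \sqrt{3} \pi}{9}) * <R>_2.
Answer: - \frac{15379 \pi}{59313} e_{1} e_{2} + \frac{3600 \pi}{19771} e_{1} e_{3} - \frac{840 \pi}{19771} e_{1} e_{4} - \frac{1440 \pi}{19771} e_{1} e_{5} - \frac{240 \pi}{19771} e_{1} e_{6} + \frac{3000 \pi}{19771} e_{2} e_{3} - \frac{700 \pi}{19771} e_{2} e_{4} - \frac{1200 \pi}{19771} e_{2} e_{5} - \frac{200 \pi}{19771} e_{2} e_{6}


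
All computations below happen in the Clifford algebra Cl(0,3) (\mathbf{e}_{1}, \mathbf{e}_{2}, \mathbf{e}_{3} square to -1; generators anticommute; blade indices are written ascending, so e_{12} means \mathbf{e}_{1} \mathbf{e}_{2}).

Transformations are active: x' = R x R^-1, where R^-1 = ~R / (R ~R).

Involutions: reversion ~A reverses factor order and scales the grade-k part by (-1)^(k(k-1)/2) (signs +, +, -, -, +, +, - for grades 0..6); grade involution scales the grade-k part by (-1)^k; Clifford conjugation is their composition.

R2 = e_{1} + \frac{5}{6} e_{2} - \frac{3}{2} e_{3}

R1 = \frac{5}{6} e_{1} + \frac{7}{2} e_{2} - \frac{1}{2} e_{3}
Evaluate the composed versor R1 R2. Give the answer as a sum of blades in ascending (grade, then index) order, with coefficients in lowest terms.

Distribute over the terms of R1 (each basis-blade product reordered to ascending indices, repeated generators contracted through their squares):
(\frac{5}{6} e_{1}) R2 = -\frac{5}{6} + \frac{25}{36} e_{12} - \frac{5}{4} e_{13}
(\frac{7}{2} e_{2}) R2 = -\frac{35}{12} - \frac{7}{2} e_{12} - \frac{21}{4} e_{23}
(-\frac{1}{2} e_{3}) R2 = -\frac{3}{4} + \frac{1}{2} e_{13} + \frac{5}{12} e_{23}
Summing the partial products and collecting blades:
Answer: -\frac{9}{2} - \frac{101}{36} e_{12} - \frac{3}{4} e_{13} - \frac{29}{6} e_{23}


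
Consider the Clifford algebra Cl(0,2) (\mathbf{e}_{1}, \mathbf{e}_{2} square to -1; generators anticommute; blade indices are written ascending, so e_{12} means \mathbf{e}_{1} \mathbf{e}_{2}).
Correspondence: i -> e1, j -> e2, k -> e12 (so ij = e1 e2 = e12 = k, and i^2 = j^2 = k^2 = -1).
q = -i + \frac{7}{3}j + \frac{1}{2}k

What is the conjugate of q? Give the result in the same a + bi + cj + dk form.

In blades: q = -e_{1} + \frac{7}{3} e_{2} + \frac{1}{2} e_{12}.
Conjugation here is Clifford conjugation: the scalar is fixed and the grade-1 and grade-2 blades all flip sign, giving e_{1} - \frac{7}{3} e_{2} - \frac{1}{2} e_{12}; translating back:
Answer: i - \frac{7}{3}j - \frac{1}{2}k


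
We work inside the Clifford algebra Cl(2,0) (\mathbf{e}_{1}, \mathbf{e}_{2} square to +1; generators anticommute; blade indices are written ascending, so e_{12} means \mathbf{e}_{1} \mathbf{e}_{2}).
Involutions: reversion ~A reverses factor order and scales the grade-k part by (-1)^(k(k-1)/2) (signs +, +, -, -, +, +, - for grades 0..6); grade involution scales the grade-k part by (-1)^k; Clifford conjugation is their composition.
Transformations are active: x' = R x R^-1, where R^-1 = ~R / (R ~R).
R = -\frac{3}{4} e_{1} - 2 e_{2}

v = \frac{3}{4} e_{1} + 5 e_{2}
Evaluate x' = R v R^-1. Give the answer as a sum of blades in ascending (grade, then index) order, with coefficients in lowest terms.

~R = -\frac{3}{4} e_{1} - 2 e_{2}, and R ~R = \frac{73}{16}, so R^-1 = ~R / (\frac{73}{16}).
R v = -\frac{169}{16} - \frac{9}{4} e_{12}
Answer: \frac{795}{292} e_{1} + \frac{311}{73} e_{2}


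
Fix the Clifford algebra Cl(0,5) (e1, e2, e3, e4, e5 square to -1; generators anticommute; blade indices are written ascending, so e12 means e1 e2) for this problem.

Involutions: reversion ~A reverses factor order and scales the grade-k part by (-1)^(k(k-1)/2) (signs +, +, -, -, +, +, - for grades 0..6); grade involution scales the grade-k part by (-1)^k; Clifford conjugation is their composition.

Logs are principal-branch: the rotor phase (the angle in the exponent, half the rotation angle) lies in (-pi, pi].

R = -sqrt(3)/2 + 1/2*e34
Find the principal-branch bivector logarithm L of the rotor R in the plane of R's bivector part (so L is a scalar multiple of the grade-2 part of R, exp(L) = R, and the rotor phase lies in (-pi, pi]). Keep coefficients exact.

The scalar part of R is -sqrt(3)/2, which fixes the principal-branch rotor phase; the unit plane is then the bivector part divided by the sine of that phase, and L is that plane scaled by the phase.
Concretely: cos(phase) = -sqrt(3)/2 gives phase = ±5*pi/6, and since phase/sin(phase) is even the sign is immaterial: L = (phase/sin(phase)) * <R>_2 = (5*pi/3) * <R>_2.
Answer: 5*pi/6*e34


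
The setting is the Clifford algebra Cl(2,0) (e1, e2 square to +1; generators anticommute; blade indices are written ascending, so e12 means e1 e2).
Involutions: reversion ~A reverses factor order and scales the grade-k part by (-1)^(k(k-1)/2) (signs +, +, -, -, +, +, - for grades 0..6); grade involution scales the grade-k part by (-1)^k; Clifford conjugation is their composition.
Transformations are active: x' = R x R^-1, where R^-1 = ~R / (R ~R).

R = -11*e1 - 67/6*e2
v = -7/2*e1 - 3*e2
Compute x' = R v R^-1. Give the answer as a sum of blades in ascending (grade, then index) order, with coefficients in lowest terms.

~R = -11*e1 - 67/6*e2, and R ~R = 8845/36, so R^-1 = ~R / (8845/36).
R v = 72 - 73/12*e12
Answer: -52133/17690*e1 - 31353/8845*e2


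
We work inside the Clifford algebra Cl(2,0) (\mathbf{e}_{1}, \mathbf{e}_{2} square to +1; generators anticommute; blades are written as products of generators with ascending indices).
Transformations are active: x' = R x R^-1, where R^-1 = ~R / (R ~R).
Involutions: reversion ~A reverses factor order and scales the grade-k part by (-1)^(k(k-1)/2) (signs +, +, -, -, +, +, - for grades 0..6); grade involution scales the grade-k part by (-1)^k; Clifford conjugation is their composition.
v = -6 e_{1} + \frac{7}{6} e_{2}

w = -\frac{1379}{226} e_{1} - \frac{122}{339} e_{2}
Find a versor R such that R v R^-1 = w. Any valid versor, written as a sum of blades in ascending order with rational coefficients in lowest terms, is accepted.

A norm check does it: q(v) = q(w) = \frac{1345}{36}, hence R = v + w = -\frac{2735}{226} e_{1} + \frac{547}{678} e_{2} realises the map — parallel part kept, (v - w)/2 negated, v carried to w.
Answer: -\frac{2735}{226} e_{1} + \frac{547}{678} e_{2}


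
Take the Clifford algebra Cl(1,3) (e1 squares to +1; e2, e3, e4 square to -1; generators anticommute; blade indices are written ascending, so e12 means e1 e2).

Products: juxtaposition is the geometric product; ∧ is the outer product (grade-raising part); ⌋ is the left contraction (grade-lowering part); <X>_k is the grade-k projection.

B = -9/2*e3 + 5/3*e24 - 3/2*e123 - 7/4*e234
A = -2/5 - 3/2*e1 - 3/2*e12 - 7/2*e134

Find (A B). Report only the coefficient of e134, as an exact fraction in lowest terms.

step 1: 81/20*e3 - 49/8*e12 + 27/4*e13 + 73/4*e14 + 9/4*e23 + 55/12*e24 + 791/60*e123 - 5/2*e124 - 21/8*e134 + 7/10*e234 + 21/8*e1234
Answer: -21/8


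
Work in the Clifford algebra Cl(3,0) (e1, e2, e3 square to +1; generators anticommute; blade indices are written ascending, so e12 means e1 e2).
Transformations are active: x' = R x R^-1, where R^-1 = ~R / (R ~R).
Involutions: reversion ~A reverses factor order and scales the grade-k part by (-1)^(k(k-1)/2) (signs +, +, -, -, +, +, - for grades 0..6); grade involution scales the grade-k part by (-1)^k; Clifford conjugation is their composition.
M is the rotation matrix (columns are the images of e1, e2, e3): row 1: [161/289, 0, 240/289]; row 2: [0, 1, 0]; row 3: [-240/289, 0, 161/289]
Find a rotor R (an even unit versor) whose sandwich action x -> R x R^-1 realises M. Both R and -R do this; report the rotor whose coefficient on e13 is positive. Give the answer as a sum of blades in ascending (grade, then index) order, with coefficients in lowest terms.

Method: write R = a + b12*e12 + b13*e13 + b23*e23 with a^2 + b12^2 + b13^2 + b23^2 = 1 (so R^-1 = ~R). Expanding the columns R e_j ~R gives tr M = 4a^2 - 1 and, from the antisymmetric part, M21 - M12 = -4a*b12, M13 - M31 = 4a*b13, M32 - M23 = -4a*b23.
Here tr M = 611/289, so a^2 = (1 + tr M)/4 = 225/289 and a = ±15/17. Taking a = 15/17: M21 - M12 = 0, M13 - M31 = 480/289, M32 - M23 = 0, giving b12 = 0, b13 = 8/17, b23 = 0, i.e. R = 15/17 + 8/17*e13.
Its e13 coefficient is already positive.
Answer: 15/17 + 8/17*e13. Note: both R and -R realise this M (trace 611/289); the covering map identifies them, and the e13-coefficient sign is the tie-breaker.


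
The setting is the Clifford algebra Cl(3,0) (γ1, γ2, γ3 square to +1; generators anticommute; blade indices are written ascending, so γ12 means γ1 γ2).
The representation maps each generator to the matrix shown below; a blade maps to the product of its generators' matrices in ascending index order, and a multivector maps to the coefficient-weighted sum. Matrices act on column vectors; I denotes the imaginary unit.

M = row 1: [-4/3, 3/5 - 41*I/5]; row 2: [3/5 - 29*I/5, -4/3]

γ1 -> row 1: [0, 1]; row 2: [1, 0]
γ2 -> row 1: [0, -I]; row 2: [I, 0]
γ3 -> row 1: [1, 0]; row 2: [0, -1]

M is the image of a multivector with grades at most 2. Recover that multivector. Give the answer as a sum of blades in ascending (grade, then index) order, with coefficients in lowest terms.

Method: 1, rho(γ1), rho(γ2), rho(γ3) form a trace-orthogonal basis of the 2x2 complex matrices (tr(X Y) = 2 if X = Y, else 0), so M = m0*1 + m1*rho(γ1) + m2*rho(γ2) + m3*rho(γ3) with m0 = tr(M)/2 = -4/3, m1 = tr(M rho(γ1))/2 = 3/5 - 7*I, m2 = tr(M rho(γ2))/2 = 6/5, m3 = tr(M rho(γ3))/2 = 0.
Multiplying table entries, the bivector images are rho(γ12) = I*rho(γ3), rho(γ13) = -I*rho(γ2), rho(γ23) = I*rho(γ1); with real blade coefficients the real parts of m0..m3 are the coefficients of 1, γ1, γ2, γ3 and the imaginary parts give the bivectors (γ23: Im m1, γ13: -Im m2, γ12: Im m3).
Answer: -4/3 + 3/5*γ1 + 6/5*γ2 - 7*γ23


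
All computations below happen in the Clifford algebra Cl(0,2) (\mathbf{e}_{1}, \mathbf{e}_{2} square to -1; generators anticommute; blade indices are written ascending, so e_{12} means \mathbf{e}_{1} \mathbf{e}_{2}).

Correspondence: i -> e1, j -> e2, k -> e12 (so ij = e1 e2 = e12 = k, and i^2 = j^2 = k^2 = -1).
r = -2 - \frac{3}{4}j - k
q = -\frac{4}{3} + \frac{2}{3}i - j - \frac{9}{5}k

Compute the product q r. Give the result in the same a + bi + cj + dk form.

In blades: q = -\frac{4}{3} + \frac{2}{3} e_{1} - e_{2} - \frac{9}{5} e_{12}, r = -2 - \frac{3}{4} e_{2} - e_{12}.
Distribute q over r term by term (generator squares from the signature, products reordered to ascending indices): (-\frac{4}{3})*r = \frac{8}{3} + e_{2} + \frac{4}{3} e_{12}; (\frac{2}{3} e_{1})*r = -\frac{4}{3} e_{1} + \frac{2}{3} e_{2} - \frac{1}{2} e_{12}; (-e_{2})*r = -\frac{3}{4} + e_{1} + 2 e_{2}; (-\frac{9}{5} e_{12})*r = -\frac{9}{5} - \frac{27}{20} e_{1} + \frac{18}{5} e_{12}.
Sum: \frac{7}{60} - \frac{101}{60} e_{1} + \frac{11}{3} e_{2} + \frac{133}{30} e_{12}; translating back through the correspondence:
Answer: \frac{7}{60} - \frac{101}{60}i + \frac{11}{3}j + \frac{133}{30}k


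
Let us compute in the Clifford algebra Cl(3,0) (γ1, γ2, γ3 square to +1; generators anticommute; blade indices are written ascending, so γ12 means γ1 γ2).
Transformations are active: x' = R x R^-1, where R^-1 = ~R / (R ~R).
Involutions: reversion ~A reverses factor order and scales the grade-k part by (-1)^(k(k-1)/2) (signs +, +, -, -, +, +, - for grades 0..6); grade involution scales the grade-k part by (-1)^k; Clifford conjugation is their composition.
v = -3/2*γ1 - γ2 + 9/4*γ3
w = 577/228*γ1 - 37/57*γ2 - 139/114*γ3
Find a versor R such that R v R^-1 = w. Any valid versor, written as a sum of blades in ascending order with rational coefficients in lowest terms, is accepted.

Since q(v) = q(w) = 133/16, the sum R = v + w = 235/228*γ1 - 94/57*γ2 + 235/228*γ3 does the job whenever invertible.
Answer: 235/228*γ1 - 94/57*γ2 + 235/228*γ3


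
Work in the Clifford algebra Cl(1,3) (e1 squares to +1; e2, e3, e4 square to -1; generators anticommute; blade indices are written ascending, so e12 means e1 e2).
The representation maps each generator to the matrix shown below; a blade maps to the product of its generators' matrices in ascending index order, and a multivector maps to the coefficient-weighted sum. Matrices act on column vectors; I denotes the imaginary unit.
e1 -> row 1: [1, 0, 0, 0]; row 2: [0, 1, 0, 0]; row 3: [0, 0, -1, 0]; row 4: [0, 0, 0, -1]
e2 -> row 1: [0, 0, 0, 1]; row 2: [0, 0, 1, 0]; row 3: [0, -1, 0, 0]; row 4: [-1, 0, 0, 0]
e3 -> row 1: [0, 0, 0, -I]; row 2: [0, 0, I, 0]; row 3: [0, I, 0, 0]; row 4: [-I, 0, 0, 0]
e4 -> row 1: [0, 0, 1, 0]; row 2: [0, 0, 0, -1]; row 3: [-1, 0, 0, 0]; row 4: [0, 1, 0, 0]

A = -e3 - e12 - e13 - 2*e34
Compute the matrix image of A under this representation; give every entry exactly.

Bivector images (products of the table entries): rho(e12) = rho(e1)rho(e2) = row 1: [0, 0, 0, 1]; row 2: [0, 0, 1, 0]; row 3: [0, 1, 0, 0]; row 4: [1, 0, 0, 0]; rho(e13) = rho(e1)rho(e3) = row 1: [0, 0, 0, -I]; row 2: [0, 0, I, 0]; row 3: [0, -I, 0, 0]; row 4: [I, 0, 0, 0]; rho(e34) = rho(e3)rho(e4) = row 1: [0, -I, 0, 0]; row 2: [-I, 0, 0, 0]; row 3: [0, 0, 0, -I]; row 4: [0, 0, -I, 0].
M = (-1)*rho(e3) + (-1)*rho(e12) + (-1)*rho(e13) + (-2)*rho(e34), summed entrywise:
Answer: row 1: [0, 2*I, 0, -1 + 2*I]; row 2: [2*I, 0, -1 - 2*I, 0]; row 3: [0, -1, 0, 2*I]; row 4: [-1, 0, 2*I, 0]


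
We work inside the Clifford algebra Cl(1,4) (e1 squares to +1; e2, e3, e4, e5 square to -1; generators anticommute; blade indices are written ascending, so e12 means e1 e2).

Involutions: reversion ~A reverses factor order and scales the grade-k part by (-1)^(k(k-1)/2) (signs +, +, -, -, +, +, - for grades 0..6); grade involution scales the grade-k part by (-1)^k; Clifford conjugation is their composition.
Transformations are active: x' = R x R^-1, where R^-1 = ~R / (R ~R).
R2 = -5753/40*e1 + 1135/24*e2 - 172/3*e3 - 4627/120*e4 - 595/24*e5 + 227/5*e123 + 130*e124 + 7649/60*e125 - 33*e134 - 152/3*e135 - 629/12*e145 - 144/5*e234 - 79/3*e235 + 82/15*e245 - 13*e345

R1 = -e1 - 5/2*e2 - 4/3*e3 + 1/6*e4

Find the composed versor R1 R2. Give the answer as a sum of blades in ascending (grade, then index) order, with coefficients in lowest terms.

Distribute over the terms of R1 (each basis-blade product reordered to ascending indices, repeated generators contracted through their squares):
(-e1) R2 = 5753/40 - 1135/24*e12 + 172/3*e13 + 4627/120*e14 + 595/24*e15 - 227/5*e23 - 130*e24 - 7649/60*e25 + 33*e34 + 152/3*e35 + 629/12*e45 + 144/5*e1234 + 79/3*e1235 - 82/15*e1245 + 13*e1345
(-5/2*e2) R2 = 5675/48 - 5753/16*e12 - 227/2*e13 - 325*e14 - 7649/24*e15 + 430/3*e23 + 4627/48*e24 + 2975/48*e25 - 72*e34 - 395/6*e35 + 41/3*e45 - 165/2*e1234 - 380/3*e1235 - 3145/24*e1245 + 65/2*e2345
(-4/3*e3) R2 = -688/9 + 908/15*e12 - 5753/30*e13 + 44*e14 + 608/9*e15 + 1135/18*e23 + 192/5*e24 + 316/9*e25 + 4627/90*e34 + 595/18*e35 - 52/3*e45 - 520/3*e1234 - 7649/45*e1235 - 629/9*e1345 + 328/45*e2345
(1/6*e4) R2 = 4627/720 - 65/3*e12 + 11/2*e13 + 5753/240*e14 - 629/72*e15 + 24/5*e23 - 1135/144*e24 + 41/45*e25 + 86/9*e34 - 13/6*e35 - 595/144*e45 - 227/30*e1234 + 7649/360*e1245 - 76/9*e1345 - 79/18*e2345
Summing the partial products and collecting blades:
Answer: 69133/360 - 29439/80*e12 - 7273/30*e13 - 52433/240*e14 - 16927/72*e15 + 14921/90*e23 - 1111/360*e24 - 21227/720*e25 + 659/30*e34 + 283/18*e35 + 6425/144*e45 - 1173/5*e1234 - 12164/45*e1235 - 20747/180*e1245 - 196/3*e1345 + 177/5*e2345


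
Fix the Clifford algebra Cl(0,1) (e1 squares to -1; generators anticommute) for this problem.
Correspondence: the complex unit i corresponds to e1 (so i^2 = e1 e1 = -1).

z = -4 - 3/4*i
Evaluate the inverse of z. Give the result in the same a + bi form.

In blades: z = -4 - 3/4*e1.
With qbar = -4 + 3/4*e1 (scalar fixed, mapped units negated), z qbar = 265/16 (the sum of squared coefficients), so z^-1 = qbar / (265/16) = -64/265 + 12/265*e1; translating back:
Answer: -64/265 + 12/265*i


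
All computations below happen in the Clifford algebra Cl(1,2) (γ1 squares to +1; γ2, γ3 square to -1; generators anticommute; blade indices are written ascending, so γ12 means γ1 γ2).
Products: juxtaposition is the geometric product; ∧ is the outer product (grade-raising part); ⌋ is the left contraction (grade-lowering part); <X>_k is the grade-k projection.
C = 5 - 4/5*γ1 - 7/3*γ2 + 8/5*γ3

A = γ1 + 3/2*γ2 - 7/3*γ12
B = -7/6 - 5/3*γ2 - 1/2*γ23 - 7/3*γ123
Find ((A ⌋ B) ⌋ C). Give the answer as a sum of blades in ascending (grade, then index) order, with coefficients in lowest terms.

step 1: 5/2 + 223/36*γ3 - 7/2*γ13 - 7/3*γ23
step 2: 233/90 - 2*γ1 - 35/6*γ2 + 4*γ3
Answer: 233/90 - 2*γ1 - 35/6*γ2 + 4*γ3


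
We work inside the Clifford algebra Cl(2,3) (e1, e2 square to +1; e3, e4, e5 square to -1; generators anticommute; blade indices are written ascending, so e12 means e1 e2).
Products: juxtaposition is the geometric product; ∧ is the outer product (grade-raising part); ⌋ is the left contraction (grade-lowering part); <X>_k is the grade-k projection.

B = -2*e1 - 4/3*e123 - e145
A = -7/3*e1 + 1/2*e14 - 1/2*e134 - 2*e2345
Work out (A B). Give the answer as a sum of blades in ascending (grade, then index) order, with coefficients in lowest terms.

step 1: 14/3 + e4 - 1/2*e5 + 28/9*e23 + 2/3*e24 + e34 - 1/2*e35 + 7/3*e45 - 2*e123 + 8/3*e145 + 2/3*e234 + 4*e12345
Answer: 14/3 + e4 - 1/2*e5 + 28/9*e23 + 2/3*e24 + e34 - 1/2*e35 + 7/3*e45 - 2*e123 + 8/3*e145 + 2/3*e234 + 4*e12345


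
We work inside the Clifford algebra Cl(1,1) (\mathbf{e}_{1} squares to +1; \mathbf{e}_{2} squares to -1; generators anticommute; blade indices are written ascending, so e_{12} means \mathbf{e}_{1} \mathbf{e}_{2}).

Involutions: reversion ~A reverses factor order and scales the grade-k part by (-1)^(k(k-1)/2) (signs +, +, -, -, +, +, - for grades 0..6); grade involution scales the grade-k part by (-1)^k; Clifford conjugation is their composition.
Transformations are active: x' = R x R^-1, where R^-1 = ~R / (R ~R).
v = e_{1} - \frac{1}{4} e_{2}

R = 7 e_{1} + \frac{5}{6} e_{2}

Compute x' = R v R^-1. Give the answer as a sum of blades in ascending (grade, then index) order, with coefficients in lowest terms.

~R = 7 e_{1} + \frac{5}{6} e_{2}, and R ~R = \frac{1739}{36}, so R^-1 = ~R / (\frac{1739}{36}).
R v = \frac{173}{24} - \frac{31}{12} e_{12}
Answer: \frac{1894}{1739} e_{1} + \frac{3469}{6956} e_{2}


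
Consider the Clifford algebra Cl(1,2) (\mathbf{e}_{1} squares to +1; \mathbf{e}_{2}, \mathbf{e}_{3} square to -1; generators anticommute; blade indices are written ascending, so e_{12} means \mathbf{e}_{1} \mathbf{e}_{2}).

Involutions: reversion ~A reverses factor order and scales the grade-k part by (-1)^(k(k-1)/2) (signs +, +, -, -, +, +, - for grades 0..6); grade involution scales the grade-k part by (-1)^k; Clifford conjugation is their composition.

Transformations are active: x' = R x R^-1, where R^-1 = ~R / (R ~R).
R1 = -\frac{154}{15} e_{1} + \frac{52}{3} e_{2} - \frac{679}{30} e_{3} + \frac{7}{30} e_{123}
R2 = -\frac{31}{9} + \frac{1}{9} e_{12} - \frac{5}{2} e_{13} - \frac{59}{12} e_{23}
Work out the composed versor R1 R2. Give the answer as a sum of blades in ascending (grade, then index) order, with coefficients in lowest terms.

Distribute over the terms of R1 (each basis-blade product reordered to ascending indices, repeated generators contracted through their squares):
(-\frac{154}{15} e_{1}) R2 = \frac{4774}{135} e_{1} - \frac{154}{135} e_{2} + \frac{77}{3} e_{3} + \frac{4543}{90} e_{123}
(\frac{52}{3} e_{2}) R2 = \frac{52}{27} e_{1} - \frac{1612}{27} e_{2} + \frac{767}{9} e_{3} + \frac{130}{3} e_{123}
(-\frac{679}{30} e_{3}) R2 = \frac{679}{12} e_{1} + \frac{40061}{360} e_{2} + \frac{21049}{270} e_{3} - \frac{679}{270} e_{123}
(\frac{7}{30} e_{123}) R2 = \frac{413}{360} e_{1} + \frac{7}{12} e_{2} + \frac{7}{270} e_{3} - \frac{217}{270} e_{123}
Summing the partial products and collecting blades:
Answer: \frac{34207}{360} e_{1} + \frac{18367}{360} e_{2} + \frac{25498}{135} e_{3} + \frac{24433}{270} e_{123}


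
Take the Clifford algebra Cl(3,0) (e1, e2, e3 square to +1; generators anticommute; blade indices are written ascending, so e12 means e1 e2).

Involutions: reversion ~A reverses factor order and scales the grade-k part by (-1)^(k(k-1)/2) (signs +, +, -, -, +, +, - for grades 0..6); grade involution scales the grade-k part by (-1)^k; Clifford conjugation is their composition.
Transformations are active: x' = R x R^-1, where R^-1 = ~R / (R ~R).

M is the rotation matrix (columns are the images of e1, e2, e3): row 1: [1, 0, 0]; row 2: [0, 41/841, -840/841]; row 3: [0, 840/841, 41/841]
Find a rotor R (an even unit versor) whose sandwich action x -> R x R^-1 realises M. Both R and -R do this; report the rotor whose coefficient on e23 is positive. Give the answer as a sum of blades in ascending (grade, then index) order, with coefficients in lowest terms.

Method: write R = a + b12*e12 + b13*e13 + b23*e23 with a^2 + b12^2 + b13^2 + b23^2 = 1 (so R^-1 = ~R). Expanding the columns R e_j ~R gives tr M = 4a^2 - 1 and, from the antisymmetric part, M21 - M12 = -4a*b12, M13 - M31 = 4a*b13, M32 - M23 = -4a*b23.
Here tr M = 923/841, so a^2 = (1 + tr M)/4 = 441/841 and a = ±21/29. Taking a = 21/29: M21 - M12 = 0, M13 - M31 = 0, M32 - M23 = 1680/841, giving b12 = 0, b13 = 0, b23 = -20/29, i.e. R = 21/29 - 20/29*e23.
Its e23 coefficient is negative, so report the other preimage -R.
Answer: -21/29 + 20/29*e23. Why the constraint matters: R and -R act identically through the sandwich — M has trace 923/841 either way — so only the sign condition on e23 picks one of the two preimages.


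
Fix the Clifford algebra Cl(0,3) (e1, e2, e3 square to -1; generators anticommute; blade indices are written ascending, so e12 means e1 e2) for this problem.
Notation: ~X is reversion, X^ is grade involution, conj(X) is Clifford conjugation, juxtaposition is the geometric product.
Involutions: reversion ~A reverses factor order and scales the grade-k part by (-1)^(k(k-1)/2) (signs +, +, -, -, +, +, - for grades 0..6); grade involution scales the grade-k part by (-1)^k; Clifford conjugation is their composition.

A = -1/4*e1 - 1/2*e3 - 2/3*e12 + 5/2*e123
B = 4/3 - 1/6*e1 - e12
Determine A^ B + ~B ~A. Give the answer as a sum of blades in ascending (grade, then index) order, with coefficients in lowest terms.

first term: -5/8 + 1/3*e1 + 13/36*e2 - 11/6*e3 - 8/9*e12 + 1/12*e13 - 5/12*e23 - 23/6*e123
second term: -17/24 - 1/3*e1 - 5/36*e2 + 11/6*e3 + 8/9*e12 + 1/12*e13 - 5/12*e23 - 23/6*e123
Answer: -4/3 + 2/9*e2 + 1/6*e13 - 5/6*e23 - 23/3*e123


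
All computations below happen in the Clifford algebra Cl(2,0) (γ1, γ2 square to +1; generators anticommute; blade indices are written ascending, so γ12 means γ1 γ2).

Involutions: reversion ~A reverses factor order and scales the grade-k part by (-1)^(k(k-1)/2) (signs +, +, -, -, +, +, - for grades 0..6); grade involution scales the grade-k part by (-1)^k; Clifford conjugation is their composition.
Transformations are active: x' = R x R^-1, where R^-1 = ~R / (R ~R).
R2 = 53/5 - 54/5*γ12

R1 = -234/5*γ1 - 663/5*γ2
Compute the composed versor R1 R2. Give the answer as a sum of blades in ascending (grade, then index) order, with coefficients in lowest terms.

Distribute over the terms of R1 (each basis-blade product reordered to ascending indices, repeated generators contracted through their squares):
(-234/5*γ1) R2 = -12402/25*γ1 + 12636/25*γ2
(-663/5*γ2) R2 = -35802/25*γ1 - 35139/25*γ2
Summing the partial products and collecting blades:
Answer: -48204/25*γ1 - 22503/25*γ2


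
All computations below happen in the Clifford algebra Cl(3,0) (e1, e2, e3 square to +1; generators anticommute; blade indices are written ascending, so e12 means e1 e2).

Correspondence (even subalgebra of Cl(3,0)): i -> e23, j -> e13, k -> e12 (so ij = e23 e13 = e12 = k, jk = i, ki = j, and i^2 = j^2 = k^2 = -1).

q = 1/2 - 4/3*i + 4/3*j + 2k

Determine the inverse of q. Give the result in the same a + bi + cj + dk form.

In blades: q = 1/2 + 2*e12 + 4/3*e13 - 4/3*e23.
With qbar = 1/2 - 2*e12 - 4/3*e13 + 4/3*e23 (scalar fixed, mapped units negated), q qbar = 281/36 (the sum of squared coefficients), so q^-1 = qbar / (281/36) = 18/281 - 72/281*e12 - 48/281*e13 + 48/281*e23; translating back:
Answer: 18/281 + 48/281*i - 48/281*j - 72/281*k


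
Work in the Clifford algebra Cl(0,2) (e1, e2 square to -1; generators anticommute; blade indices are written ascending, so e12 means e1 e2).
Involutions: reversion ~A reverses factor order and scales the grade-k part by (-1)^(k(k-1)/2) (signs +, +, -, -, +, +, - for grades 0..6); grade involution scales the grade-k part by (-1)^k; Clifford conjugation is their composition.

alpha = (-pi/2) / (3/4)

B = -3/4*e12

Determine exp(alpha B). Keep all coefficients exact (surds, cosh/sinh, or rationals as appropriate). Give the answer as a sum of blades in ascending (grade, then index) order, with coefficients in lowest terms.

B^2 = (-3/4)^2*(e12)^2 = 9/16*(-1) = -9/16 (a basis 2-blade squares to minus the product of its generators' squares).
B^2 = -9/16 — since the square is negative, the closed form is circular: l = 3/4, alpha*l = -pi/2, so exp(alpha B) = cos(-pi/2) + (sin(-pi/2)/(3/4))*B = 0 + (-4/3)*B.
Answer: e12


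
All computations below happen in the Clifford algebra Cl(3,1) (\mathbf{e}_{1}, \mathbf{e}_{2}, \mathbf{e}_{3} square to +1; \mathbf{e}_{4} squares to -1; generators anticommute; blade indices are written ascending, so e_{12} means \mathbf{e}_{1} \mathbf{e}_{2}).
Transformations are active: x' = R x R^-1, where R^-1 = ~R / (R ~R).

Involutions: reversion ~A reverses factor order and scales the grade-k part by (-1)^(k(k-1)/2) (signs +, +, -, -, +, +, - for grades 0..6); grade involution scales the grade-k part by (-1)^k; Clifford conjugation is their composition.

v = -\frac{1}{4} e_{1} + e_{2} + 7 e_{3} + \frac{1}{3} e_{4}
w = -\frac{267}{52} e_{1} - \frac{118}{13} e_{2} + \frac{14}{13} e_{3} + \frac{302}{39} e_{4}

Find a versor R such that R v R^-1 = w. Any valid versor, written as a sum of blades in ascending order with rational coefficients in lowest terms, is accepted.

Construction: equal norms (both \frac{7193}{144}) license R = v + w = -\frac{70}{13} e_{1} - \frac{105}{13} e_{2} + \frac{105}{13} e_{3} + \frac{105}{13} e_{4} — nothing changes along that direction, while (v - w)/2 changes sign, so v maps onto w.
Answer: -\frac{70}{13} e_{1} - \frac{105}{13} e_{2} + \frac{105}{13} e_{3} + \frac{105}{13} e_{4}


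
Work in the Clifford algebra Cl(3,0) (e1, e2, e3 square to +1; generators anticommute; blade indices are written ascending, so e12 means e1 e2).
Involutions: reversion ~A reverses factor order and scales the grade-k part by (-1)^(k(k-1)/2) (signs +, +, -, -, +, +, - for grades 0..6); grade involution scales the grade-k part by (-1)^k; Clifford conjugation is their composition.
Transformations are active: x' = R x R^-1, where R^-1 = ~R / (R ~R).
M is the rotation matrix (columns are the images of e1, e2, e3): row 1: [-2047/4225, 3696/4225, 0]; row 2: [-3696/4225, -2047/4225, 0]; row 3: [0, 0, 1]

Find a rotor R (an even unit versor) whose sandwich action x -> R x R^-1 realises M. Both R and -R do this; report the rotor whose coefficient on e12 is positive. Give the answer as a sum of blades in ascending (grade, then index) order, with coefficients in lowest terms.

Method: write R = a + b12*e12 + b13*e13 + b23*e23 with a^2 + b12^2 + b13^2 + b23^2 = 1 (so R^-1 = ~R). Expanding the columns R e_j ~R gives tr M = 4a^2 - 1 and, from the antisymmetric part, M21 - M12 = -4a*b12, M13 - M31 = 4a*b13, M32 - M23 = -4a*b23.
Here tr M = 131/4225, so a^2 = (1 + tr M)/4 = 1089/4225 and a = ±33/65. Taking a = 33/65: M21 - M12 = -7392/4225, M13 - M31 = 0, M32 - M23 = 0, giving b12 = 56/65, b13 = 0, b23 = 0, i.e. R = 33/65 + 56/65*e12.
Its e12 coefficient is already positive.
Answer: 33/65 + 56/65*e12. Key observation: the double cover Spin(3) -> SO(3) sends R and -R to the same matrix (trace 131/4225 here), so the stated sign of the e12 coefficient is what selects one sheet.


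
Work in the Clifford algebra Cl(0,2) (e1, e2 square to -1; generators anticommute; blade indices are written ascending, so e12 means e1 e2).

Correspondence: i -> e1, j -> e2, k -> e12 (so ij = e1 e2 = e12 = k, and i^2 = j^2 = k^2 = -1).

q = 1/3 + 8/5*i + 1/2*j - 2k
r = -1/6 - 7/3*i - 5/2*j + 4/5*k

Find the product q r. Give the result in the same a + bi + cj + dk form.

In blades: q = 1/3 + 8/5*e1 + 1/2*e2 - 2*e12, r = -1/6 - 7/3*e1 - 5/2*e2 + 4/5*e12.
Distribute q over r term by term (generator squares from the signature, products reordered to ascending indices): (1/3)*r = -1/18 - 7/9*e1 - 5/6*e2 + 4/15*e12; (8/5*e1)*r = 56/15 - 4/15*e1 - 32/25*e2 - 4*e12; (1/2*e2)*r = 5/4 + 2/5*e1 - 1/12*e2 + 7/6*e12; (-2*e12)*r = 8/5 - 5*e1 + 14/3*e2 + 1/3*e12.
Sum: 235/36 - 254/45*e1 + 247/100*e2 - 67/30*e12; translating back through the correspondence:
Answer: 235/36 - 254/45*i + 247/100*j - 67/30*k
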